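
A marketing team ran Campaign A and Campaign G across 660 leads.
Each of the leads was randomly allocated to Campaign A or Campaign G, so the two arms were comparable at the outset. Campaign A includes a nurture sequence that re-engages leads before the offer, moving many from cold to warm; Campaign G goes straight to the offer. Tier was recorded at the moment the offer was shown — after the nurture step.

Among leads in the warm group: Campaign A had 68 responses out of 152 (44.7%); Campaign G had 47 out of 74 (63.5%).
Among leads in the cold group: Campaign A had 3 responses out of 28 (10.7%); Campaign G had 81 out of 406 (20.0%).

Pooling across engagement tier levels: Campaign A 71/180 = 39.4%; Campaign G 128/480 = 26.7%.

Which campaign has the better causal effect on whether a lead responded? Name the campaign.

The stratified and pooled comparisons disagree (Campaign G wins within each engagement tier; Campaign A wins overall), so the answer turns on the causal role of engagement tier.
Engagement tier is downstream of the campaign. One should not condition on a consequence of treatment, so the overall rates are the right comparison.
Pooled: Campaign A 39.4% vs Campaign G 26.7%; Campaign A is higher overall.

Campaign A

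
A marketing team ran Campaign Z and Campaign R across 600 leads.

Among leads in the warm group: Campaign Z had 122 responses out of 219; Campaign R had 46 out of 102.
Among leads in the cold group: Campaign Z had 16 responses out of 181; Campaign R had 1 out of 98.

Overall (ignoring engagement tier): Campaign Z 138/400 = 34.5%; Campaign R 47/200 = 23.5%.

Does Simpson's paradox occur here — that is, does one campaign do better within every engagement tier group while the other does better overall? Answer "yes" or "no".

Within each engagement tier level (warm 55.7% vs 45.1%; cold 8.8% vs 1.0%), Campaign Z has the higher rate every time. Pooled: 34.5% vs 23.5% — Campaign Z has the higher rate overall. They agree.

no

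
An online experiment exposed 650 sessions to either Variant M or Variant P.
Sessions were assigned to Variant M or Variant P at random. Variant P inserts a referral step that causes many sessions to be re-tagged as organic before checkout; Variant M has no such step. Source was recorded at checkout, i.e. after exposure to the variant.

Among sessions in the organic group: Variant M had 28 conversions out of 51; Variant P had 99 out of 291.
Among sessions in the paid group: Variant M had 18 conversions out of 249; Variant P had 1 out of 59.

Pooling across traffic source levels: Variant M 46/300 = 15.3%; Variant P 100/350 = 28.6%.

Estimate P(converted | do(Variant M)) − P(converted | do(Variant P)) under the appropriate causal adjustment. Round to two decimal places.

Traffic source is downstream of the variant. One should not condition on a consequence of treatment, so the overall rates are the right comparison.
The causal difference is the pooled difference: 0.153 − 0.286 = -0.132.

-0.13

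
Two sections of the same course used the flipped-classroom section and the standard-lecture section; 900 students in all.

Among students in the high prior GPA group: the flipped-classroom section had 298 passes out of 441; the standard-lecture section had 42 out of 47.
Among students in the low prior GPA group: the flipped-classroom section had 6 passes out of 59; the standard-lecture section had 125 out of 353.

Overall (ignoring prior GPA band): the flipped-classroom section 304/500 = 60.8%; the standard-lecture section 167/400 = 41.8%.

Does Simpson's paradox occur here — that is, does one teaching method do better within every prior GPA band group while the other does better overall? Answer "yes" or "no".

Within each prior GPA band level (high prior GPA 67.6% vs 89.4%; low prior GPA 10.2% vs 35.4%), the standard-lecture section has the higher rate every time. Pooled: 60.8% vs 41.8% — the flipped-classroom section has the higher rate overall. The two comparisons disagree.

yes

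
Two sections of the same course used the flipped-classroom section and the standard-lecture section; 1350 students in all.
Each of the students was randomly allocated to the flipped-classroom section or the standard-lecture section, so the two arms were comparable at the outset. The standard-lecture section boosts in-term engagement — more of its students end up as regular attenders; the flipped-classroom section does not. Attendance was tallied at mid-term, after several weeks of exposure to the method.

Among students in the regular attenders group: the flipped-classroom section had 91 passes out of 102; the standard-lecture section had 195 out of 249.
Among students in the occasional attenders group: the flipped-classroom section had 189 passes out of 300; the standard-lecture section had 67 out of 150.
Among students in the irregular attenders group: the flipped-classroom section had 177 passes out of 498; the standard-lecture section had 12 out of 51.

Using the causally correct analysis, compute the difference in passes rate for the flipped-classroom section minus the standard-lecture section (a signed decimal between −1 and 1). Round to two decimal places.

The mid-term attendance-specific comparison favours the flipped-classroom section throughout, but the pooled figures favour the standard-lecture section. The question is whether to condition on mid-term attendance.
Mid-term attendance here is a post-treatment variable shaped by the teaching method; conditioning on it would introduce bias rather than remove it. The overall comparison is the causal one.
The causal difference is the pooled difference: 0.508 − 0.609 = -0.101.

-0.10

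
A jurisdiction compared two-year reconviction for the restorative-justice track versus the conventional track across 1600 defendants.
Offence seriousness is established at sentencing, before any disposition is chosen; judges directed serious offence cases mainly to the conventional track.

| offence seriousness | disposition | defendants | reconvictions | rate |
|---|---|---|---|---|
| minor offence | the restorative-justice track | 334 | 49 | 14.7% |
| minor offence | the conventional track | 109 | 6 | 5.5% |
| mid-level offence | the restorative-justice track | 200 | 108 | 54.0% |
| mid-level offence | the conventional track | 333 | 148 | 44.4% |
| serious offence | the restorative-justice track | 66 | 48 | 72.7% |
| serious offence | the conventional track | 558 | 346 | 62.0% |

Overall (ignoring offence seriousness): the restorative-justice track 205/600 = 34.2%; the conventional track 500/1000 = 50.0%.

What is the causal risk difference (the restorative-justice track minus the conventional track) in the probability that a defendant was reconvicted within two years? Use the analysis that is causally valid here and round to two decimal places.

Offence seriousness differs across dispositions for reasons unrelated to any effect of the disposition itself, and it separately predicts the outcome — a classic confounder. We must compare within offence seriousness levels.
Adjusting over the population distribution of offence seriousness: 0.277·(0.147−0.055) + 0.333·(0.540−0.444) + 0.390·(0.727−0.620) = +0.099.

+0.10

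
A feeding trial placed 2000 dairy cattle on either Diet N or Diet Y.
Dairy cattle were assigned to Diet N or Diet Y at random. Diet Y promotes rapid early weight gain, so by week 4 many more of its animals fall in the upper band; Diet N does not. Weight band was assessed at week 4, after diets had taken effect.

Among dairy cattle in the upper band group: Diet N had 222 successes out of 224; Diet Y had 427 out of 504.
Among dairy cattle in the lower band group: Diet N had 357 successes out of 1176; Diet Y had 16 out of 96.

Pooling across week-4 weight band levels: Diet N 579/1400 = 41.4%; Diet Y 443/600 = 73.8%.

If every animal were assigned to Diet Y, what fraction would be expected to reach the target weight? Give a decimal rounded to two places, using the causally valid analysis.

Within every week-4 weight band level Diet N has the higher rate, yet pooled Diet Y does — Simpson's reversal.
Week-4 weight band lies on the pathway diet → week-4 weight band → outcome, so adjusting for it blocks the indirect effect. For the total causal effect of diet, use the unadjusted pooled rates.
So P(outcome | do(Diet Y)) is just the pooled rate for Diet Y: 443/600 = 0.738.

0.74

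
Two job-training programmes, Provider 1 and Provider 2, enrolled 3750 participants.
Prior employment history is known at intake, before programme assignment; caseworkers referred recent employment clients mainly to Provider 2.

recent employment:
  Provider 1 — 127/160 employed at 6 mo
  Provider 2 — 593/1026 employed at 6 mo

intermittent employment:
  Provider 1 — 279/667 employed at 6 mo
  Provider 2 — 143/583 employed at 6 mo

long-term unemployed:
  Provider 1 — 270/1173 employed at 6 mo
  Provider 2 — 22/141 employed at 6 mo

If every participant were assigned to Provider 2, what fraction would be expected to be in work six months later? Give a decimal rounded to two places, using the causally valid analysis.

0.32

Within every prior employment history level Provider 1 has the higher rate, yet pooled Provider 2 does — Simpson's reversal.
Here prior employment history is a common cause — it drives both which programme a case falls under and the outcome. The crude comparison mixes populations; the stratum-specific rates are the causally relevant ones.
Standardising Provider 2 to the population prior employment history mix: 0.316·593/1026 + 0.333·143/583 + 0.350·22/141 = 0.319.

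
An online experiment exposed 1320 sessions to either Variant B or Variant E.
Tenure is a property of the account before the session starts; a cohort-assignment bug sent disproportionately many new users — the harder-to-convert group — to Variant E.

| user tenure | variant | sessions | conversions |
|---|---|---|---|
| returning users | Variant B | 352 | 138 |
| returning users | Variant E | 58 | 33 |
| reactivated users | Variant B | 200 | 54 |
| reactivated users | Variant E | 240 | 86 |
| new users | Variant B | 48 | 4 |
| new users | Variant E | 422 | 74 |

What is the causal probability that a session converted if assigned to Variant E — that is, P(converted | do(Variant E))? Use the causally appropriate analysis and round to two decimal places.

0.36

User tenure differs across variants for reasons unrelated to any effect of the variant itself, and it separately predicts the outcome — a classic confounder. We must compare within user tenure levels.
Standardising Variant E to the population user tenure mix: 0.311·33/58 + 0.333·86/240 + 0.356·74/422 = 0.359.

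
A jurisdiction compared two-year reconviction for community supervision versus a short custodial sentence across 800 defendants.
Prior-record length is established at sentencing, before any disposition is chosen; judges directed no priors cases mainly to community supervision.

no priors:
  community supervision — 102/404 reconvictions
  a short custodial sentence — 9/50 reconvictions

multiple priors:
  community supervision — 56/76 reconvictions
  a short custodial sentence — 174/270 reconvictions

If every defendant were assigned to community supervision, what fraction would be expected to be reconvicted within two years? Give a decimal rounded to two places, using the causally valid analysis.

Prior-record length satisfies the back-door criterion: it is not a descendant of the disposition, and it blocks the spurious path from disposition to outcome. Adjusting for it (i.e., using the within-prior-record length rates) gives the causal effect.
Standardising community supervision to the population prior-record length mix: 0.568·102/404 + 0.432·56/76 = 0.462.

0.46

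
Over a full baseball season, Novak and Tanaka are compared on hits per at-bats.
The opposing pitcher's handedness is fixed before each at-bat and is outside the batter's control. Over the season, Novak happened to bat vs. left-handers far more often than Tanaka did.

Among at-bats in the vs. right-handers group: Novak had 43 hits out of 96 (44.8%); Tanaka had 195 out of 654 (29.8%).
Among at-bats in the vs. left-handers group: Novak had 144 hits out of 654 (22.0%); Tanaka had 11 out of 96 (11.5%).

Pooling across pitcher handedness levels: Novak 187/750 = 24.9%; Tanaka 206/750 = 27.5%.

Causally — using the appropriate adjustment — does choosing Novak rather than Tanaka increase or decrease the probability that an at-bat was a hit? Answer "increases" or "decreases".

increases

The stratified and pooled comparisons disagree (Novak wins within each pitcher handedness; Tanaka wins overall), so the answer turns on the causal role of pitcher handedness.
Pitcher handedness satisfies the back-door criterion: it is not a descendant of the player, and it blocks the spurious path from player to outcome. Adjusting for it (i.e., using the within-pitcher handedness rates) gives the causal effect.
Within each level — vs. right-handers: 44.8% vs 29.8%; vs. left-handers: 22.0% vs 11.5% — Novak is higher every time.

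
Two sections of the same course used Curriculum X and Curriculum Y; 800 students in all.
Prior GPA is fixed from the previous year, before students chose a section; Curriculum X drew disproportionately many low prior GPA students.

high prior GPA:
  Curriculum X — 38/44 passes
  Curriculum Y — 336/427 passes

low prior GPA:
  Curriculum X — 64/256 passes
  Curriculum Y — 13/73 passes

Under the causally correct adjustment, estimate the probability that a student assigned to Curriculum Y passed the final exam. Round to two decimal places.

Here prior GPA band is a common cause — it drives both which teaching method a case falls under and the outcome. The crude comparison mixes populations; the stratum-specific rates are the causally relevant ones.
Standardising Curriculum Y to the population prior GPA band mix: 0.589·336/427 + 0.411·13/73 = 0.537.

0.54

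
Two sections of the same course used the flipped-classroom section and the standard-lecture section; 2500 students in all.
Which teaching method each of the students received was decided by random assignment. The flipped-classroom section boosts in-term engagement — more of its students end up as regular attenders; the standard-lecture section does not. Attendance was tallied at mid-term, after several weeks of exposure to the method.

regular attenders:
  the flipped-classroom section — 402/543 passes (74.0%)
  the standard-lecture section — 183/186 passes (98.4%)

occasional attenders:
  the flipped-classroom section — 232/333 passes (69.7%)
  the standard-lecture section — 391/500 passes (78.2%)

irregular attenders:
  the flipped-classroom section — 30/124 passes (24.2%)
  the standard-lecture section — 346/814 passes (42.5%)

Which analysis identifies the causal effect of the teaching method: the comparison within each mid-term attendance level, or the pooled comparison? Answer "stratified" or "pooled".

The stratified and pooled comparisons disagree (the standard-lecture section wins within each mid-term attendance; the flipped-classroom section wins overall), so the answer turns on the causal role of mid-term attendance.
The distribution of mid-term attendance is itself part of what the teaching method does — it is an intermediate outcome. Holding it fixed would remove that part of the effect; the total effect is the pooled difference.
Pooled: the flipped-classroom section 66.4% vs the standard-lecture section 61.3%; the flipped-classroom section is higher overall.

pooled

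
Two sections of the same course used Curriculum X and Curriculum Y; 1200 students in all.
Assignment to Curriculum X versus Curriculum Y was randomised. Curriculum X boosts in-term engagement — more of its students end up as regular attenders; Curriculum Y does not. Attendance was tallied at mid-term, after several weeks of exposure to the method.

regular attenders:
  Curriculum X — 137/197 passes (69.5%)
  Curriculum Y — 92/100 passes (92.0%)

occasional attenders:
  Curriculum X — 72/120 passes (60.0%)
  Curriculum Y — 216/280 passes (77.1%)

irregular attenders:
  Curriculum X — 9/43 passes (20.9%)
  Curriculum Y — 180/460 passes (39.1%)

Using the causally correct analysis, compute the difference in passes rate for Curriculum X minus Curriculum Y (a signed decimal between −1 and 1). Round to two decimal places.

+0.02

Curriculum Y is higher inside every mid-term attendance stratum but Curriculum X is higher in aggregate. Whether to stratify depends on how mid-term attendance relates to the teaching method.
Mid-term attendance lies on the pathway teaching method → mid-term attendance → outcome, so adjusting for it blocks the indirect effect. For the total causal effect of teaching method, use the unadjusted pooled rates.
The causal difference is the pooled difference: 0.606 − 0.581 = +0.025.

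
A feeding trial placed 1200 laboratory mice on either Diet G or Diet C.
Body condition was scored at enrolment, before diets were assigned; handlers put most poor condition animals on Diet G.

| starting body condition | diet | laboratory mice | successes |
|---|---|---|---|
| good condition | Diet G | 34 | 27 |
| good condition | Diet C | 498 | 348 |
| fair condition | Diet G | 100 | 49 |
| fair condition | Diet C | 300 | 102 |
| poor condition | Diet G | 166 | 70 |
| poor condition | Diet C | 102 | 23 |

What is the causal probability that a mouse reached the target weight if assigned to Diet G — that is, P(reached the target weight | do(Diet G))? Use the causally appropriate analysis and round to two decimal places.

0.61

Starting body condition is set before the diet has any effect — it is not caused by the diet — and it independently drives the outcome. That makes it a confounder, so the causal comparison is within starting body condition levels.
Standardising Diet G to the population starting body condition mix: 0.443·27/34 + 0.333·49/100 + 0.223·70/166 = 0.610.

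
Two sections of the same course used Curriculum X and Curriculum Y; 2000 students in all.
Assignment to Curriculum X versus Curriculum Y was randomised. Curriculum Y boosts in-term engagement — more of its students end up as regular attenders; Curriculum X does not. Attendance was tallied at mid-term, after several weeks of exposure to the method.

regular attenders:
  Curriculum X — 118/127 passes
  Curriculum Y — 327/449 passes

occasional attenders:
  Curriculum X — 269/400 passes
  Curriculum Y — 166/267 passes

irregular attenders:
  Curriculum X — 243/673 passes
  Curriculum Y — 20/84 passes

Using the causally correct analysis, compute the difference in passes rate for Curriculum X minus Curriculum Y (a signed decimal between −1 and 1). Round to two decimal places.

-0.12

Within every mid-term attendance level Curriculum X has the higher rate, yet pooled Curriculum Y does — Simpson's reversal.
Mid-term attendance here is a post-treatment variable shaped by the teaching method; conditioning on it would introduce bias rather than remove it. The overall comparison is the causal one.
The causal difference is the pooled difference: 0.525 − 0.641 = -0.116.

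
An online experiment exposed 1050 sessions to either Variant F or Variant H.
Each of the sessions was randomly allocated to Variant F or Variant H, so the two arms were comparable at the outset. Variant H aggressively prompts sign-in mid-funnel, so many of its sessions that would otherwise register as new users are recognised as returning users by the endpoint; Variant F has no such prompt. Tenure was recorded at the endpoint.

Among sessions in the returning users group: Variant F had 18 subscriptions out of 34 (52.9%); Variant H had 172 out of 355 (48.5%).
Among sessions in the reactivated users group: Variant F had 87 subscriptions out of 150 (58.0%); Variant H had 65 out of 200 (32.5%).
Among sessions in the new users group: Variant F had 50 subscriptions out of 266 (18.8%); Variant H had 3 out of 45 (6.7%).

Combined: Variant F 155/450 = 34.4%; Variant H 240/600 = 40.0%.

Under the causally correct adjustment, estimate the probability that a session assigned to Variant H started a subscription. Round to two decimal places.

The stratified and pooled comparisons disagree (Variant F wins within each user tenure; Variant H wins overall), so the answer turns on the causal role of user tenure.
User tenure is recorded after the variant and is itself shifted by it — it sits on the causal path from variant to outcome. Conditioning on a mediator would strip out part of the effect we want; the pooled comparison gives the total causal effect.
So P(outcome | do(Variant H)) is just the pooled rate for Variant H: 240/600 = 0.400.

0.40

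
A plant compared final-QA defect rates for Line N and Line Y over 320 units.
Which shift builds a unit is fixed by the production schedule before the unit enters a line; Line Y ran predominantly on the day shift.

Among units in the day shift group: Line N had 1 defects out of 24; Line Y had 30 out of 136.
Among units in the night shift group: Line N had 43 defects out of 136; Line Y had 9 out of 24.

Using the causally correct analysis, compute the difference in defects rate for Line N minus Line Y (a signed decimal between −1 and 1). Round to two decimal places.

-0.12

Line N is lower inside every shift stratum but Line Y is lower in aggregate. Whether to stratify depends on how shift relates to the line.
Nothing the line does changes shift; the imbalance is an allocation artefact. With shift also predicting the outcome, the pooled figure is confounded, and the within-stratum comparison is the causal one.
Adjusting over the population distribution of shift: 0.500·(0.042−0.221) + 0.500·(0.316−0.375) = -0.119.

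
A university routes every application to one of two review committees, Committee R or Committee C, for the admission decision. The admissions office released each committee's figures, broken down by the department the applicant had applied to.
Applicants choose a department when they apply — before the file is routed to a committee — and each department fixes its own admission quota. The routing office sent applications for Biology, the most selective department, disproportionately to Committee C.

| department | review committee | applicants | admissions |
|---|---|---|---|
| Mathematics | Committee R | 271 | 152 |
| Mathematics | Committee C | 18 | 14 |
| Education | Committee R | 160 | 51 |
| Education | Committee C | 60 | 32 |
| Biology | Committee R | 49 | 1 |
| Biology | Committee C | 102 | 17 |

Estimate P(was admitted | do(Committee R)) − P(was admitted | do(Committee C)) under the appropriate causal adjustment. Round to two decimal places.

Department satisfies the back-door criterion: it is not a descendant of the review committee, and it blocks the spurious path from review committee to outcome. Adjusting for it (i.e., using the within-department rates) gives the causal effect.
Adjusting over the population distribution of department: 0.438·(0.561−0.778) + 0.333·(0.319−0.533) + 0.229·(0.020−0.167) = -0.200.

-0.20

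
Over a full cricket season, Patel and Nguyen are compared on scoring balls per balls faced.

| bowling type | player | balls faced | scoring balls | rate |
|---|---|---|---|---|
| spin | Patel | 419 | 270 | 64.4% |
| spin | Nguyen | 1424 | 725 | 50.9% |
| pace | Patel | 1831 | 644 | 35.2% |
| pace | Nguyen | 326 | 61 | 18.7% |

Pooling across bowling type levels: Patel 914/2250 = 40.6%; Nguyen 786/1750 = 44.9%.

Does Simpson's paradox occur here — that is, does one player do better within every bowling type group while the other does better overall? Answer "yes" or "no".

Within each bowling type level (spin 64.4% vs 50.9%; pace 35.2% vs 18.7%), Patel has the higher rate every time. Pooled: 40.6% vs 44.9% — Nguyen has the higher rate overall. The two comparisons disagree.

yes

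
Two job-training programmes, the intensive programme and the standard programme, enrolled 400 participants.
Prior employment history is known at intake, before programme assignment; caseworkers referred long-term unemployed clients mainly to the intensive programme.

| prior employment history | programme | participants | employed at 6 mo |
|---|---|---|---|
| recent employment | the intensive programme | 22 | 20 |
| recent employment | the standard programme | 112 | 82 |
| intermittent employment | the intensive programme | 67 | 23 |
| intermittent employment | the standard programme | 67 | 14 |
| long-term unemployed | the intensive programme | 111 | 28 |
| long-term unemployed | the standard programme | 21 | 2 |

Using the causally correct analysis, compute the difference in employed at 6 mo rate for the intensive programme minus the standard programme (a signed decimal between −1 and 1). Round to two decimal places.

Prior employment history is set before the programme has any effect — it is not caused by the programme — and it independently drives the outcome. That makes it a confounder, so the causal comparison is within prior employment history levels.
Adjusting over the population distribution of prior employment history: 0.335·(0.909−0.732) + 0.335·(0.343−0.209) + 0.330·(0.252−0.095) = +0.156.

+0.16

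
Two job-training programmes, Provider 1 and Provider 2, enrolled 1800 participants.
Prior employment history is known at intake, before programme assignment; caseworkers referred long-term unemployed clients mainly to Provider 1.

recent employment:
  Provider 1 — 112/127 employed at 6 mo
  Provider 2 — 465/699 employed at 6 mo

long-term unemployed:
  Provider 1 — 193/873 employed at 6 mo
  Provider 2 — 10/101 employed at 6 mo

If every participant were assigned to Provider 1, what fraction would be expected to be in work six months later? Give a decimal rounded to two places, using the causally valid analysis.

0.52

Within every prior employment history level Provider 1 has the higher rate, yet pooled Provider 2 does — Simpson's reversal.
The imbalance in prior employment history arose from how participants were allocated, not from anything the programme did; and prior employment history independently affects the outcome. The pooled gap is confounded — condition on prior employment history.
Standardising Provider 1 to the population prior employment history mix: 0.459·112/127 + 0.541·193/873 = 0.524.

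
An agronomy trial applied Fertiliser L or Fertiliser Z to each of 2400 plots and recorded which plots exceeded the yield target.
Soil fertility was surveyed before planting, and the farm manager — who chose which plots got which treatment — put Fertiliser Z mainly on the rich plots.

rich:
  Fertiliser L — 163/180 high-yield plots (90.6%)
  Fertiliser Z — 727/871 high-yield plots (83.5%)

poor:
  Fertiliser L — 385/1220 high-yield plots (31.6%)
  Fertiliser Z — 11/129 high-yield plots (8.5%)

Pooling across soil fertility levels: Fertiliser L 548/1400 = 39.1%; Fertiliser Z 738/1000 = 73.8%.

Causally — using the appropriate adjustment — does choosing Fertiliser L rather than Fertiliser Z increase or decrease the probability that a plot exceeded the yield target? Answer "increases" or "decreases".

increases

The stratified and pooled comparisons disagree (Fertiliser L wins within each soil fertility; Fertiliser Z wins overall), so the answer turns on the causal role of soil fertility.
Soil fertility is set before the fertiliser has any effect — it is not caused by the fertiliser — and it independently drives the outcome. That makes it a confounder, so the causal comparison is within soil fertility levels.
Within each level — rich: 90.6% vs 83.5%; poor: 31.6% vs 8.5% — Fertiliser L is higher every time.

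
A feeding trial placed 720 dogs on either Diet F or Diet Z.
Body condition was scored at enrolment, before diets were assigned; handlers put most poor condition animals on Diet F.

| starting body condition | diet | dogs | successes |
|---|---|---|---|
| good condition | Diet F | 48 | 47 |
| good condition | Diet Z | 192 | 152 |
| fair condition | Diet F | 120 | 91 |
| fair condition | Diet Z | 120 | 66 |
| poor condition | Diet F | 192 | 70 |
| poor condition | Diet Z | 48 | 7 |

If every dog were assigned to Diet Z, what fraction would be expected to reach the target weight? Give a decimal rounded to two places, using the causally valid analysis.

0.50

The stratified and pooled comparisons disagree (Diet F wins within each starting body condition; Diet Z wins overall), so the answer turns on the causal role of starting body condition.
Here starting body condition is a common cause — it drives both which diet a case falls under and the outcome. The crude comparison mixes populations; the stratum-specific rates are the causally relevant ones.
Standardising Diet Z to the population starting body condition mix: 0.333·152/192 + 0.333·66/120 + 0.333·7/48 = 0.496.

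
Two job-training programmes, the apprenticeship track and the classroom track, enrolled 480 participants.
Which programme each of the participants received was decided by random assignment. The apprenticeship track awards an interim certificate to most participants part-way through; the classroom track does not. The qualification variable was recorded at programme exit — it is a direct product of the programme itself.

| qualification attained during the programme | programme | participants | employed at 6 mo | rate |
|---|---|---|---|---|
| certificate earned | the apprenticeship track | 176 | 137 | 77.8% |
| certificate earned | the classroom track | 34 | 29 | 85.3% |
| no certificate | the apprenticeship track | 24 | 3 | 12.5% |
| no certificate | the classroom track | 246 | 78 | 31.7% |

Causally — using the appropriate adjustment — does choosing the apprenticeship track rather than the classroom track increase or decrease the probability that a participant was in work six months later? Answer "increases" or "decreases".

Because the programme influences qualification attained during the programme, qualification attained during the programme is a post-treatment mediator, not a confounder. Stratifying on it would bias the estimate; the causal effect is the crude pooled difference.
Pooled: the apprenticeship track 70.0% vs the classroom track 38.2%; the apprenticeship track is higher overall.

increases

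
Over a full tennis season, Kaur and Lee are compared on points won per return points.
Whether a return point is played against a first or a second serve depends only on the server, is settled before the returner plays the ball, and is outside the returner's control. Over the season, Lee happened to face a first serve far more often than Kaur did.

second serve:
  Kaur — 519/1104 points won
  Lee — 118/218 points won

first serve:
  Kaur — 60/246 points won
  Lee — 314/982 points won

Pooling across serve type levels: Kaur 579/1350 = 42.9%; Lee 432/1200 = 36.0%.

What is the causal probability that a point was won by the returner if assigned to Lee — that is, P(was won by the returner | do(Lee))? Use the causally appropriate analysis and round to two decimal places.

The imbalance in serve type arose from how return points were allocated, not from anything the player did; and serve type independently affects the outcome. The pooled gap is confounded — condition on serve type.
Standardising Lee to the population serve type mix: 0.518·118/218 + 0.482·314/982 = 0.435.

0.43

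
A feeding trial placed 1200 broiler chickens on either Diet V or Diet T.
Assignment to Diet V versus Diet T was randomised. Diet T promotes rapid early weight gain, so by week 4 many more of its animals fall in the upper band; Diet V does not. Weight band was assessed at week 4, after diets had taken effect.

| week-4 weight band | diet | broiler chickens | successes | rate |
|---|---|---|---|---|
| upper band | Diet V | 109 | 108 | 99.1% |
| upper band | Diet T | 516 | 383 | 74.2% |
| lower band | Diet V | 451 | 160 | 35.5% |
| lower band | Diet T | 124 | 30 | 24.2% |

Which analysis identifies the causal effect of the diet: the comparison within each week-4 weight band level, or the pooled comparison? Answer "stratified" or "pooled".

Week-4 weight band lies on the pathway diet → week-4 weight band → outcome, so adjusting for it blocks the indirect effect. For the total causal effect of diet, use the unadjusted pooled rates.
Pooled: Diet V 47.9% vs Diet T 64.5%; Diet T is higher overall.

pooled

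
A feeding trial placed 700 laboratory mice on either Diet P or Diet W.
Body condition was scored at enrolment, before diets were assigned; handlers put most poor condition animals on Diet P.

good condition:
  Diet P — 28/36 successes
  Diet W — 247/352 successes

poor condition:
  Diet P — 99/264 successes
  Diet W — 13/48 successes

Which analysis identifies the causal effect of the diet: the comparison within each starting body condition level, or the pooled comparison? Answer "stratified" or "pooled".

stratified

Diet P is higher inside every starting body condition stratum but Diet W is higher in aggregate. Whether to stratify depends on how starting body condition relates to the diet.
Nothing the diet does changes starting body condition; the imbalance is an allocation artefact. With starting body condition also predicting the outcome, the pooled figure is confounded, and the within-stratum comparison is the causal one.
Within each level — good condition: 77.8% vs 70.2%; poor condition: 37.5% vs 27.1% — Diet P is higher every time.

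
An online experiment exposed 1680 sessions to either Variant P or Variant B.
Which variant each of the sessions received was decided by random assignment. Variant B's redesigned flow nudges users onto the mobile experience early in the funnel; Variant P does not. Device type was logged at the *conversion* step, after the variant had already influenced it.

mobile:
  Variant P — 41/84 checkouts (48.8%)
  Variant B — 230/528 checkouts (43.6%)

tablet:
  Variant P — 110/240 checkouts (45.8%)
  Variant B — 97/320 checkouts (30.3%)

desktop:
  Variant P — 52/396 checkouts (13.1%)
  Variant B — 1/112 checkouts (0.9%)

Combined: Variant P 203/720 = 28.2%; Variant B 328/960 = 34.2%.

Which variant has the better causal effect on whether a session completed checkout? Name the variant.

Variant B

Because the variant influences device type, device type is a post-treatment mediator, not a confounder. Stratifying on it would bias the estimate; the causal effect is the crude pooled difference.
Pooled: Variant P 28.2% vs Variant B 34.2%; Variant B is higher overall.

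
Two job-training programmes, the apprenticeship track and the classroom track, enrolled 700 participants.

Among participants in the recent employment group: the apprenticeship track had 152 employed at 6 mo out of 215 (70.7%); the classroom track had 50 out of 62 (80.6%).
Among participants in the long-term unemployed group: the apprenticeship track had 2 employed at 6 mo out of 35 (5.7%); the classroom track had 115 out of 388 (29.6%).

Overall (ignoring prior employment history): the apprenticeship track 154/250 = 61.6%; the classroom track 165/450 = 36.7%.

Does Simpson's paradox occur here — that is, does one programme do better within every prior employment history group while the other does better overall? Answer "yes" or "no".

Within each prior employment history level (recent employment 70.7% vs 80.6%; long-term unemployed 5.7% vs 29.6%), the classroom track has the higher rate every time. Pooled: 61.6% vs 36.7% — the apprenticeship track has the higher rate overall. The two comparisons disagree.

yes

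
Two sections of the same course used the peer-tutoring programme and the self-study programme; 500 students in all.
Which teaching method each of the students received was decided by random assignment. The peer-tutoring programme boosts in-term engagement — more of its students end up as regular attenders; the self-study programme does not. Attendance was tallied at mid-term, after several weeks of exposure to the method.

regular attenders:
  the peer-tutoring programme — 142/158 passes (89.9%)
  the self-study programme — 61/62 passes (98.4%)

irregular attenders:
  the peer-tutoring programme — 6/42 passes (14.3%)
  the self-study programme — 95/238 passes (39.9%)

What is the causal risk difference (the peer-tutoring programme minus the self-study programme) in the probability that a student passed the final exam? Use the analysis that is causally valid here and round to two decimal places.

+0.22

Mid-term attendance here is a post-treatment variable shaped by the teaching method; conditioning on it would introduce bias rather than remove it. The overall comparison is the causal one.
The causal difference is the pooled difference: 0.740 − 0.520 = +0.220.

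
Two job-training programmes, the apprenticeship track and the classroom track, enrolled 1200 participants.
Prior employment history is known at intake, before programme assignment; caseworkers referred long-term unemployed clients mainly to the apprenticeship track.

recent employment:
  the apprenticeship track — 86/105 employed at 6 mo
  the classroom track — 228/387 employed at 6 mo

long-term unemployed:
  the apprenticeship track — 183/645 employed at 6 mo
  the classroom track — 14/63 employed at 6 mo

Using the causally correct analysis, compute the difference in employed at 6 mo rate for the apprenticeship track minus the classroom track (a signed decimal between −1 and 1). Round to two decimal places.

+0.13

The stratified and pooled comparisons disagree (the apprenticeship track wins within each prior employment history; the classroom track wins overall), so the answer turns on the causal role of prior employment history.
Prior employment history satisfies the back-door criterion: it is not a descendant of the programme, and it blocks the spurious path from programme to outcome. Adjusting for it (i.e., using the within-prior employment history rates) gives the causal effect.
Adjusting over the population distribution of prior employment history: 0.410·(0.819−0.589) + 0.590·(0.284−0.222) = +0.131.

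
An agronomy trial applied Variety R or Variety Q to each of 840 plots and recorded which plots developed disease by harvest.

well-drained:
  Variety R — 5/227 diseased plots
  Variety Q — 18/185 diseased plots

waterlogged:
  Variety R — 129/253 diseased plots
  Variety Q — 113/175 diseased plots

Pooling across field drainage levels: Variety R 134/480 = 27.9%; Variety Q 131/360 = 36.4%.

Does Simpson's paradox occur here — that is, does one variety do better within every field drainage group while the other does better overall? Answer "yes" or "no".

no

Within each field drainage level (well-drained 2.2% vs 9.7%; waterlogged 51.0% vs 64.6%), Variety R has the lower rate every time. Pooled: 27.9% vs 36.4% — Variety R has the lower rate overall. They agree.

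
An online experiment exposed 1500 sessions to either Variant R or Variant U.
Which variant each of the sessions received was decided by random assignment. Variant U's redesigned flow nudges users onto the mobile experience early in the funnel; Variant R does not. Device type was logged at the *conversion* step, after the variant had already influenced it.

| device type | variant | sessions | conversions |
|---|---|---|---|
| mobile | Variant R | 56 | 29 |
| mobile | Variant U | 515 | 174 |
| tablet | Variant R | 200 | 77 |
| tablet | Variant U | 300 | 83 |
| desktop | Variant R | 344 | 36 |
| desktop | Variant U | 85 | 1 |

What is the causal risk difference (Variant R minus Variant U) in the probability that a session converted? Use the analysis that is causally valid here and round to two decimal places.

The device type-specific comparison favours Variant R throughout, but the pooled figures favour Variant U. The question is whether to condition on device type.
The distribution of device type is itself part of what the variant does — it is an intermediate outcome. Holding it fixed would remove that part of the effect; the total effect is the pooled difference.
The causal difference is the pooled difference: 0.237 − 0.287 = -0.050.

-0.05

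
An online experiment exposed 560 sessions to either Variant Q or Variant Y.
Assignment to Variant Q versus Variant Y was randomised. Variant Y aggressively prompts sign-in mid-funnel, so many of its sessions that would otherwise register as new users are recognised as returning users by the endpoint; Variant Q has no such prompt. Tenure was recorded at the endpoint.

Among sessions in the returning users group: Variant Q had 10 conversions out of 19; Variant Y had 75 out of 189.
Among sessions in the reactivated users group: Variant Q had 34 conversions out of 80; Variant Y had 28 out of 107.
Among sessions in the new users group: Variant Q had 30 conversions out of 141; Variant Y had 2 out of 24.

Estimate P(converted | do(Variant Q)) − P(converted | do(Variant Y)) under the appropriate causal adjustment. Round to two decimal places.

The stratified and pooled comparisons disagree (Variant Q wins within each user tenure; Variant Y wins overall), so the answer turns on the causal role of user tenure.
User tenure is recorded after the variant and is itself shifted by it — it sits on the causal path from variant to outcome. Conditioning on a mediator would strip out part of the effect we want; the pooled comparison gives the total causal effect.
The causal difference is the pooled difference: 0.308 − 0.328 = -0.020.

-0.02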